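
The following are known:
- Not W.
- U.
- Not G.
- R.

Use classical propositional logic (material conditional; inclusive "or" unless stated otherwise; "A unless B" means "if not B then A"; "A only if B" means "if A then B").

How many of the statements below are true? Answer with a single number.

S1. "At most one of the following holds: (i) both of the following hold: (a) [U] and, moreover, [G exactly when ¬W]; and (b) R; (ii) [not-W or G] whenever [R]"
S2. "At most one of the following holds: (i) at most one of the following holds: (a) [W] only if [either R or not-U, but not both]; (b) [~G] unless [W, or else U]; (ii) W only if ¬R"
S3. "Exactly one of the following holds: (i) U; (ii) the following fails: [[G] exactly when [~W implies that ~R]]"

3

S1: Parsed as ((U & (G <-> ~W)) & R) nand (R -> (~W | G))

~W = ~F = T
G <-> ~W = F <-> T = F
U & (G <-> ~W) = T & F = F
(U & (G <-> ~W)) & R = F & T = F
~W = ~F = T
~W | G = T | F = T
R -> (~W | G) = T -> T = T
((U & (G <-> ~W)) & R) nand (R -> (~W | G)) = F nand T = T
Hence S1 is true.

S2: Formalization: ((W -> (R xor ~U)) nand (~G | (W | U))) nand (W -> ~R)

~U = ~T = F
R xor ~U = T xor F = T
W -> (R xor ~U) = F -> T = T
~G = ~F = T
W | U = F | T = T
~G | (W | U) = T | T = T
(W -> (R xor ~U)) nand (~G | (W | U)) = T nand T = F
~R = ~T = F
W -> ~R = F -> F = T
((W -> (R xor ~U)) nand (~G | (W | U))) nand (W -> ~R) = F nand T = T
So S2 is true.

S3: In symbols: U xor ~(G <-> (~W -> ~R))

~W = ~F = T
~R = ~T = F
~W -> ~R = T -> F = F
G <-> (~W -> ~R) = F <-> F = T
~(G <-> (~W -> ~R)) = ~T = F
U xor ~(G <-> (~W -> ~R)) = T xor F = T
So S3 is true.

3 of the 3 statements are true.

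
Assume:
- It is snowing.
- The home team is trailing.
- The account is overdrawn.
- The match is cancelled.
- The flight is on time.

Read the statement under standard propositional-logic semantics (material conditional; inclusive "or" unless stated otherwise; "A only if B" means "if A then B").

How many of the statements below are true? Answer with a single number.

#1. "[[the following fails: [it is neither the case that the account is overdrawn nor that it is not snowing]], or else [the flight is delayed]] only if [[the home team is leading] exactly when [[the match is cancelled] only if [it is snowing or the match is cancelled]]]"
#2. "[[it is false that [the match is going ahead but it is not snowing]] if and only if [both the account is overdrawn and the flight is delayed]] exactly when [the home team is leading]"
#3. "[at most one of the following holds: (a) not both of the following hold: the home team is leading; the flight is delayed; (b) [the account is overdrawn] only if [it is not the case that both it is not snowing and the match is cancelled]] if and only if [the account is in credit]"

2

Let R = "the account is overdrawn" (T), P = "it is snowing" (T), U = "the flight is delayed" (F), Q = "the home team is leading" (F), S = "the match is cancelled" (T).

#1: In symbols: (~(R nor ~P) | U) -> (Q <-> (S -> (P | S)))

~P = ~T = F
R nor ~P = T nor F = F
~(R nor ~P) = ~F = T
~(R nor ~P) | U = T | F = T
P | S = T | T = T
S -> (P | S) = T -> T = T
Q <-> (S -> (P | S)) = F <-> T = F
(~(R nor ~P) | U) -> (Q <-> (S -> (P | S))) = T -> F = F
Hence #1 is false.

#2: This is (~(~S & ~P) <-> (R & U)) <-> Q.

~S = ~T = F
~P = ~T = F
~S & ~P = F & F = F
~(~S & ~P) = ~F = T
R & U = T & F = F
~(~S & ~P) <-> (R & U) = T <-> F = F
(~(~S & ~P) <-> (R & U)) <-> Q = F <-> F = T
So #2 is true.

#3: In symbols: ((Q nand U) nand (R -> (~P nand S))) <-> ~R

Q nand U = F nand F = T
~P = ~T = F
~P nand S = F nand T = T
R -> (~P nand S) = T -> T = T
(Q nand U) nand (R -> (~P nand S)) = T nand T = F
~R = ~T = F
((Q nand U) nand (R -> (~P nand S))) <-> ~R = F <-> F = T
So #3 is true.

True statements: 2 (#2, #3).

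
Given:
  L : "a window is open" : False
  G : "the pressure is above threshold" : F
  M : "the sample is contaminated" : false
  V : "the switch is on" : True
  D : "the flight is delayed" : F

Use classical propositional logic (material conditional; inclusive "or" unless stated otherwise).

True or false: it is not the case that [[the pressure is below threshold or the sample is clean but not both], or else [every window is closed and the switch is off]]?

True

Formalization: ¬((¬G ⊕ ¬M) ∨ (¬L ∧ ¬V))

¬G = ¬F = T
¬M = ¬F = T
¬G ⊕ ¬M = T ⊕ T = F
¬L = ¬F = T
¬V = ¬T = F
¬L ∧ ¬V = T ∧ F = F
(¬G ⊕ ¬M) ∨ (¬L ∧ ¬V) = F ∨ F = F
¬((¬G ⊕ ¬M) ∨ (¬L ∧ ¬V)) = ¬F = T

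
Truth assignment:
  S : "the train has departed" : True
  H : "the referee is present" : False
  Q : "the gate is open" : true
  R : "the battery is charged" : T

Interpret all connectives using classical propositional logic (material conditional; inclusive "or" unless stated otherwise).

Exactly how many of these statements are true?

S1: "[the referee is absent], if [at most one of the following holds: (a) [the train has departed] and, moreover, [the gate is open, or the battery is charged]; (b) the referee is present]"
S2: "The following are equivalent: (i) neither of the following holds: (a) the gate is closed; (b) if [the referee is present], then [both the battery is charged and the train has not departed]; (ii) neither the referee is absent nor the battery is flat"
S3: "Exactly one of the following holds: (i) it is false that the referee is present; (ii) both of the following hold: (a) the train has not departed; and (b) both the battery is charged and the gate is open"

3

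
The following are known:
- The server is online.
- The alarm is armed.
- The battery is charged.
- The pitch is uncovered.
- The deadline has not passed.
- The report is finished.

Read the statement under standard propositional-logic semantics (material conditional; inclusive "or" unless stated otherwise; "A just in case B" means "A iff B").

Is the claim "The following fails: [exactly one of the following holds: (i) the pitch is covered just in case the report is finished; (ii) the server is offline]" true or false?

Let S = "the pitch is covered" (F), V = "the report is finished" (T), P = "the server is online" (T).
In symbols: ¬((S ↔ V) ⊕ ¬P)

S ↔ V = F ↔ T = F
¬P = ¬T = F
(S ↔ V) ⊕ ¬P = F ⊕ F = F
¬((S ↔ V) ⊕ ¬P) = ¬F = T

True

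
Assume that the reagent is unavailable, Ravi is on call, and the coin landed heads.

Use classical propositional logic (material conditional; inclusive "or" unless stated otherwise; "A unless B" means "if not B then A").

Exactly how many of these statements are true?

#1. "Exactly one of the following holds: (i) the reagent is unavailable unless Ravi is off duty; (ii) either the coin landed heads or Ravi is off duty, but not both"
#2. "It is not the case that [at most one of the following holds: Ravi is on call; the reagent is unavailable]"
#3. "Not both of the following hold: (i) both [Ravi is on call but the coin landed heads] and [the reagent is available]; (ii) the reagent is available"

2

Let P = "the reagent is available" (F), Q = "Ravi is on call" (T), R = "the coin landed heads" (T).

#1: This is (~P | ~Q) xor (R xor ~Q).

~P = ~F = T
~Q = ~T = F
~P | ~Q = T | F = T
~Q = ~T = F
R xor ~Q = T xor F = T
(~P | ~Q) xor (R xor ~Q) = T xor T = F
So #1 is false.

#2: Parsed as ~(Q nand ~P)

~P = ~F = T
Q nand ~P = T nand T = F
~(Q nand ~P) = ~F = T
Thus #2 is true.

#3: Parsed as ((Q & R) & P) nand P

Q & R = T & T = T
(Q & R) & P = T & F = F
((Q & R) & P) nand P = F nand F = T
Thus #3 is true.

Count: 2.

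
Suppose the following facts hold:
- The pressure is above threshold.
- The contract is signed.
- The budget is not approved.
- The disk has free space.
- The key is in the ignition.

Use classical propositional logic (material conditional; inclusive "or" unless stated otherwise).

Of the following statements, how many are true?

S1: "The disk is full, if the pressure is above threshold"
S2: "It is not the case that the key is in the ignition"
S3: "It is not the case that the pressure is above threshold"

0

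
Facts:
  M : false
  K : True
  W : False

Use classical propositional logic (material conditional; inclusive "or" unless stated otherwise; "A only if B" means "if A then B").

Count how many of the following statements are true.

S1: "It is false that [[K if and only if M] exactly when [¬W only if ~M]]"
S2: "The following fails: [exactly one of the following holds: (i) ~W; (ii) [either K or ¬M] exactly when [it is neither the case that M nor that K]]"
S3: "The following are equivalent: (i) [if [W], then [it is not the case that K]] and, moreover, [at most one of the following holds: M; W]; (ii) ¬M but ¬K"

1

S1: This is ~((K <-> M) <-> (~W -> ~M)).

K <-> M = T <-> F = F
~W = ~F = T
~M = ~F = T
~W -> ~M = T -> T = T
(K <-> M) <-> (~W -> ~M) = F <-> T = F
~((K <-> M) <-> (~W -> ~M)) = ~F = T
So S1 is true.

S2: Formalization: ~(~W xor ((K | ~M) <-> (M nor K)))

~W = ~F = T
~M = ~F = T
K | ~M = T | T = T
M nor K = F nor T = F
(K | ~M) <-> (M nor K) = T <-> F = F
~W xor ((K | ~M) <-> (M nor K)) = T xor F = T
~(~W xor ((K | ~M) <-> (M nor K))) = ~T = F
Hence S2 is false.

S3: Formalization: ((W -> ~K) & (M nand W)) <-> (~M & ~K)

~K = ~T = F
W -> ~K = F -> F = T
M nand W = F nand F = T
(W -> ~K) & (M nand W) = T & T = T
~M = ~F = T
~K = ~T = F
~M & ~K = T & F = F
((W -> ~K) & (M nand W)) <-> (~M & ~K) = T <-> F = F
Hence S3 is false.

Count: 1.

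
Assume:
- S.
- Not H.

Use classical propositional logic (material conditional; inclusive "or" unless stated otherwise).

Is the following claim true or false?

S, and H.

This is S ∧ H.

S ∧ H = T ∧ F = F

The statement is false.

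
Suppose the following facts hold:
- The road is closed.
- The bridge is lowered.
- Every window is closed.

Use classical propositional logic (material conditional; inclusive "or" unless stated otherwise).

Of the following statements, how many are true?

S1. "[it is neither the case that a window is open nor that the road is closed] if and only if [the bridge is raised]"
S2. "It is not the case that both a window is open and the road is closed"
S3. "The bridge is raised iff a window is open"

Let S = "a window is open" (False), N = "the road is closed" (True), M = "the bridge is raised" (False).

S1: Formalization: (S nor N) iff M

S nor N = False nor True = False
(S nor N) iff M = False iff False = True
So S1 is true.

S2: Formalization: S nand N

S nand N = False nand True = True
Hence S2 is true.

S3: Formalization: M iff S

M iff S = False iff False = True
Thus S3 is true.

3 of the 3 statements are true (S1, S2, S3).

3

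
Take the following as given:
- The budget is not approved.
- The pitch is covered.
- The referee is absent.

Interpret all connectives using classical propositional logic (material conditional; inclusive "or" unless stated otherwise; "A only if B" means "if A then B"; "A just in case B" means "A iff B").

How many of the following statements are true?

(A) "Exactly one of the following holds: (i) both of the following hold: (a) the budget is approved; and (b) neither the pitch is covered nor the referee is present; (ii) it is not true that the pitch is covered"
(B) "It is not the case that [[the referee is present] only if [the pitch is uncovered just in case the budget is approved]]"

0

Let R = "the budget is approved" (F), W = "the pitch is covered" (T), H = "the referee is present" (F).

(A): In symbols: (R & (W nor H)) xor ~W

W nor H = T nor F = F
R & (W nor H) = F & F = F
~W = ~T = F
(R & (W nor H)) xor ~W = F xor F = F
Thus (A) is false.

(B): Parsed as ~(H -> (~W <-> R))

~W = ~T = F
~W <-> R = F <-> F = T
H -> (~W <-> R) = F -> T = T
~(H -> (~W <-> R)) = ~T = F
Hence (B) is false.

Count: 0.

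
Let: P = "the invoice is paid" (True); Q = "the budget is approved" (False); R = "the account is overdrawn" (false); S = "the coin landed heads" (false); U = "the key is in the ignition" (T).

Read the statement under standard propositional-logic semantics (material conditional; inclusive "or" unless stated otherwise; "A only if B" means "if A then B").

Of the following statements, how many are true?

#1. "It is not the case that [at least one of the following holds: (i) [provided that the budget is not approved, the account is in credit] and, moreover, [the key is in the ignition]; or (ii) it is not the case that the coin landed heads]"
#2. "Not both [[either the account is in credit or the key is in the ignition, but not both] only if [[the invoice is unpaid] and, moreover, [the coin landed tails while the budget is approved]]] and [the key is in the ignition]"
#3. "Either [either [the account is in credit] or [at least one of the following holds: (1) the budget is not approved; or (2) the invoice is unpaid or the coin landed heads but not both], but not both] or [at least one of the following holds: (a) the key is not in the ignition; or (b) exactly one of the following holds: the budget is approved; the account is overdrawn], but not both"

#1: Formalization: not (((not Q -> not R) and U) or not S)

not Q = not False = True
not R = not False = True
not Q -> not R = True -> True = True
(not Q -> not R) and U = True and True = True
not S = not False = True
((not Q -> not R) and U) or not S = True or True = True
not (((not Q -> not R) and U) or not S) = not True = False
So #1 is false.

#2: Formalization: ((not R xor U) -> (not P and (not S and Q))) nand U

not R = not False = True
not R xor U = True xor True = False
not P = not True = False
not S = not False = True
not S and Q = True and False = False
not P and (not S and Q) = False and False = False
(not R xor U) -> (not P and (not S and Q)) = False -> False = True
((not R xor U) -> (not P and (not S and Q))) nand U = True nand True = False
Hence #2 is false.

#3: In symbols: (not R xor (not Q or (not P xor S))) xor (not U or (Q xor R))

not R = not False = True
not Q = not False = True
not P = not True = False
not P xor S = False xor False = False
not Q or (not P xor S) = True or False = True
not R xor (not Q or (not P xor S)) = True xor True = False
not U = not True = False
Q xor R = False xor False = False
not U or (Q xor R) = False or False = False
(not R xor (not Q or (not P xor S))) xor (not U or (Q xor R)) = False xor False = False
Thus #3 is false.

Count: 0.

0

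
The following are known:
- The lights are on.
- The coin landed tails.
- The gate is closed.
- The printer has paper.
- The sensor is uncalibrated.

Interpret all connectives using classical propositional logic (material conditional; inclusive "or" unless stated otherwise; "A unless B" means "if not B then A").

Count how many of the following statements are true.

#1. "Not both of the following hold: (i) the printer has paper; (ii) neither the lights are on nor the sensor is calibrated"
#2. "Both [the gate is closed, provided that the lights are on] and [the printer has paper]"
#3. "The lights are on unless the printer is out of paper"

3

Let S = "the printer has paper" (T), P = "the lights are on" (T), U = "the sensor is calibrated" (F), R = "the gate is open" (F).

#1: Parsed as S nand (P nor U)

P nor U = T nor F = F
S nand (P nor U) = T nand F = T
Thus #1 is true.

#2: Formalization: (P -> ~R) & S

~R = ~F = T
P -> ~R = T -> T = T
(P -> ~R) & S = T & T = T
Thus #2 is true.

#3: In symbols: P | ~S

~S = ~T = F
P | ~S = T | F = T
So #3 is true.

Count: 3.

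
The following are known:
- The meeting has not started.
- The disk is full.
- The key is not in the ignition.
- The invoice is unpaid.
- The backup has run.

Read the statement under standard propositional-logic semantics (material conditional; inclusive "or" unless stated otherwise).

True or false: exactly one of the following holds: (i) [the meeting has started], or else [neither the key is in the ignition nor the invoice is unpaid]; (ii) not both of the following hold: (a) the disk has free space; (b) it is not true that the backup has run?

True

Let P = "the meeting has started" (F), R = "the key is in the ignition" (F), S = "the invoice is paid" (F), Q = "the disk is full" (T), U = "the backup has run" (T).
In symbols: (P | (R nor ~S)) xor (~Q nand ~U)

~S = ~F = T
R nor ~S = F nor T = F
P | (R nor ~S) = F | F = F
~Q = ~T = F
~U = ~T = F
~Q nand ~U = F nand F = T
(P | (R nor ~S)) xor (~Q nand ~U) = F xor T = T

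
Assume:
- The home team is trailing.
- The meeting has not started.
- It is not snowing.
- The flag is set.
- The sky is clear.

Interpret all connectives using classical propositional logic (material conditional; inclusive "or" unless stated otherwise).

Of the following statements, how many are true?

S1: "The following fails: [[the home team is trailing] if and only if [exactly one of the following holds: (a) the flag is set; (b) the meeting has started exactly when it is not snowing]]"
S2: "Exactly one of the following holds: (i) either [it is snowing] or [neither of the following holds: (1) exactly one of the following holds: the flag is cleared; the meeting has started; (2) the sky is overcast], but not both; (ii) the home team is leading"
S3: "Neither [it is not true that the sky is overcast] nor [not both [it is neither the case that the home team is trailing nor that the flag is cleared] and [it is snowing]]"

Let P = "the home team is leading" (False), S = "the flag is set" (True), Q = "the meeting has started" (False), R = "it is snowing" (False), U = "the sky is overcast" (False).

S1: Formalization: not (not P iff (S xor (Q iff not R)))

not P = not False = True
not R = not False = True
Q iff not R = False iff True = False
S xor (Q iff not R) = True xor False = True
not P iff (S xor (Q iff not R)) = True iff True = True
not (not P iff (S xor (Q iff not R))) = not True = False
So S1 is false.

S2: Formalization: (R xor ((not S xor Q) nor U)) xor P

not S = not True = False
not S xor Q = False xor False = False
(not S xor Q) nor U = False nor False = True
R xor ((not S xor Q) nor U) = False xor True = True
(R xor ((not S xor Q) nor U)) xor P = True xor False = True
So S2 is true.

S3: Formalization: not U nor ((not P nor not S) nand R)

not U = not False = True
not P = not False = True
not S = not True = False
not P nor not S = True nor False = False
(not P nor not S) nand R = False nand False = True
not U nor ((not P nor not S) nand R) = True nor True = False
Thus S3 is false.

True statements: 1 (S2).

1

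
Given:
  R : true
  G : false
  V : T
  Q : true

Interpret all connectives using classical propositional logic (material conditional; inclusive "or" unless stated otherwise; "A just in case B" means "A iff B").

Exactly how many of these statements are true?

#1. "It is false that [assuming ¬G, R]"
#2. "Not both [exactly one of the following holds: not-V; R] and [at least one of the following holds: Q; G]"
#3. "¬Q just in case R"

0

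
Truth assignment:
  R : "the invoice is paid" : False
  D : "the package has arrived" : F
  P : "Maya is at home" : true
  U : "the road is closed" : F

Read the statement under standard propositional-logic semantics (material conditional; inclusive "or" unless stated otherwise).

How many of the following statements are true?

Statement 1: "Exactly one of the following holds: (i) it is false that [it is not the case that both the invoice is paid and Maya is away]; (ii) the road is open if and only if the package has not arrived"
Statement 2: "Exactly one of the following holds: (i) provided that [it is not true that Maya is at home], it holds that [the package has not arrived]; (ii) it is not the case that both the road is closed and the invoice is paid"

Statement 1: In symbols: ~(R nand ~P) xor (~U <-> ~D)

~P = ~T = F
R nand ~P = F nand F = T
~(R nand ~P) = ~T = F
~U = ~F = T
~D = ~F = T
~U <-> ~D = T <-> T = T
~(R nand ~P) xor (~U <-> ~D) = F xor T = T
So Statement 1 is true.

Statement 2: Formalization: (~P -> ~D) xor (U nand R)

~P = ~T = F
~D = ~F = T
~P -> ~D = F -> T = T
U nand R = F nand F = T
(~P -> ~D) xor (U nand R) = T xor T = F
So Statement 2 is false.

Count: 1.

1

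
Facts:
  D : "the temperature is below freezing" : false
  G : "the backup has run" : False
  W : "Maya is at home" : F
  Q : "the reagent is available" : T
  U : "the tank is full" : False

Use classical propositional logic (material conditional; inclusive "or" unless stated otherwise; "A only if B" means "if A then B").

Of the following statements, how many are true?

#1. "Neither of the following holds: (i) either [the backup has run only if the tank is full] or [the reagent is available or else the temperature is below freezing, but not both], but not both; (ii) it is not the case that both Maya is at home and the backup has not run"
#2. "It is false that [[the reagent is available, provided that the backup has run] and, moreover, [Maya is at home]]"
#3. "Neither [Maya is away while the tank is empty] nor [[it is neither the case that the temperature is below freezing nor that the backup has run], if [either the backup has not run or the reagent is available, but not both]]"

#1: This is ((G -> U) xor (Q xor D)) nor (W nand not G).

G -> U = False -> False = True
Q xor D = True xor False = True
(G -> U) xor (Q xor D) = True xor True = False
not G = not False = True
W nand not G = False nand True = True
((G -> U) xor (Q xor D)) nor (W nand not G) = False nor True = False
So #1 is false.

#2: Parsed as not ((G -> Q) and W)

G -> Q = False -> True = True
(G -> Q) and W = True and False = False
not ((G -> Q) and W) = not False = True
Thus #2 is true.

#3: Formalization: (not W and not U) nor ((not G xor Q) -> (D nor G))

not W = not False = True
not U = not False = True
not W and not U = True and True = True
not G = not False = True
not G xor Q = True xor True = False
D nor G = False nor False = True
(not G xor Q) -> (D nor G) = False -> True = True
(not W and not U) nor ((not G xor Q) -> (D nor G)) = True nor True = False
So #3 is false.

True statements: 1 (#2).

1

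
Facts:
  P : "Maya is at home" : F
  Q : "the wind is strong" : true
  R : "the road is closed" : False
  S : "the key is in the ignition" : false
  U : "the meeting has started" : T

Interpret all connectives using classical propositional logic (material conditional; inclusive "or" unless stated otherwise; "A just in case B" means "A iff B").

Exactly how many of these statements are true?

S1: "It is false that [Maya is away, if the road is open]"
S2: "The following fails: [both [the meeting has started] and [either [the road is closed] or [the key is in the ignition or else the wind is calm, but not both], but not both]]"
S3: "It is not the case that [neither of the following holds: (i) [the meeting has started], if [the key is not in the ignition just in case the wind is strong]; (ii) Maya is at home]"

2

S1: In symbols: not (not R -> not P)

not R = not False = True
not P = not False = True
not R -> not P = True -> True = True
not (not R -> not P) = not True = False
So S1 is false.

S2: Formalization: not (U and (R xor (S xor not Q)))

not Q = not True = False
S xor not Q = False xor False = False
R xor (S xor not Q) = False xor False = False
U and (R xor (S xor not Q)) = True and False = False
not (U and (R xor (S xor not Q))) = not False = True
Thus S2 is true.

S3: Formalization: not (((not S iff Q) -> U) nor P)

not S = not False = True
not S iff Q = True iff True = True
(not S iff Q) -> U = True -> True = True
((not S iff Q) -> U) nor P = True nor False = False
not (((not S iff Q) -> U) nor P) = not False = True
Thus S3 is true.

2 of the 3 statements are true (S2, S3).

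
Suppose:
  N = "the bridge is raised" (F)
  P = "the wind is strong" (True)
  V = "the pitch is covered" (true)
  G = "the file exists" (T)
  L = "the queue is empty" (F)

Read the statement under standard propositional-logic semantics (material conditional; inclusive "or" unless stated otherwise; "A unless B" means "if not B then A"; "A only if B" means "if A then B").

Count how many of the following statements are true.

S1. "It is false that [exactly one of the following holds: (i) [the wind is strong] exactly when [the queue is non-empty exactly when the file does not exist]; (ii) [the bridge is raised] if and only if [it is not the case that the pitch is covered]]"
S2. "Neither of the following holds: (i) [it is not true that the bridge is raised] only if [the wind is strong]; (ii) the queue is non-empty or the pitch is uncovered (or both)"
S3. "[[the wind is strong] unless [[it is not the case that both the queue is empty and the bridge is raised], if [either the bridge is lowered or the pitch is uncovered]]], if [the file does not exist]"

S1: In symbols: not ((P iff (not L iff not G)) xor (N iff not V))

not L = not False = True
not G = not True = False
not L iff not G = True iff False = False
P iff (not L iff not G) = True iff False = False
not V = not True = False
N iff not V = False iff False = True
(P iff (not L iff not G)) xor (N iff not V) = False xor True = True
not ((P iff (not L iff not G)) xor (N iff not V)) = not True = False
So S1 is false.

S2: This is (not N -> P) nor (not L or not V).

not N = not False = True
not N -> P = True -> True = True
not L = not False = True
not V = not True = False
not L or not V = True or False = True
(not N -> P) nor (not L or not V) = True nor True = False
So S2 is false.

S3: Formalization: not G -> (P or ((not N or not V) -> (L nand N)))

not G = not True = False
not N = not False = True
not V = not True = False
not N or not V = True or False = True
L nand N = False nand False = True
(not N or not V) -> (L nand N) = True -> True = True
P or ((not N or not V) -> (L nand N)) = True or True = True
not G -> (P or ((not N or not V) -> (L nand N))) = False -> True = True
Thus S3 is true.

True statements: 1.

1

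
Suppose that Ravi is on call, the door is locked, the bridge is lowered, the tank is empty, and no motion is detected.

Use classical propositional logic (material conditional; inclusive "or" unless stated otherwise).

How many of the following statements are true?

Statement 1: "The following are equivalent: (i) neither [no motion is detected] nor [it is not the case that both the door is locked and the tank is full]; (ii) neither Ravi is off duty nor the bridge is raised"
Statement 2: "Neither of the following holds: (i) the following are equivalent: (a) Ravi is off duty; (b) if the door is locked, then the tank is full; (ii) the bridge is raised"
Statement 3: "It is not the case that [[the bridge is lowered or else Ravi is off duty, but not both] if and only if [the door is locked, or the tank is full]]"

0

Let Q = "motion is detected" (F), G = "the door is locked" (T), P = "the tank is full" (F), R = "Ravi is on call" (T), L = "the bridge is raised" (F).

Statement 1: Formalization: (¬Q ↓ (G ↑ P)) ↔ (¬R ↓ L)

¬Q = ¬F = T
G ↑ P = T ↑ F = T
¬Q ↓ (G ↑ P) = T ↓ T = F
¬R = ¬T = F
¬R ↓ L = F ↓ F = T
(¬Q ↓ (G ↑ P)) ↔ (¬R ↓ L) = F ↔ T = F
Thus Statement 1 is false.

Statement 2: Formalization: (¬R ↔ (G → P)) ↓ L

¬R = ¬T = F
G → P = T → F = F
¬R ↔ (G → P) = F ↔ F = T
(¬R ↔ (G → P)) ↓ L = T ↓ F = F
Thus Statement 2 is false.

Statement 3: This is ¬((¬L ⊕ ¬R) ↔ (G ∨ P)).

¬L = ¬F = T
¬R = ¬T = F
¬L ⊕ ¬R = T ⊕ F = T
G ∨ P = T ∨ F = T
(¬L ⊕ ¬R) ↔ (G ∨ P) = T ↔ T = T
¬((¬L ⊕ ¬R) ↔ (G ∨ P)) = ¬T = F
Hence Statement 3 is false.

True statements: 0 (none).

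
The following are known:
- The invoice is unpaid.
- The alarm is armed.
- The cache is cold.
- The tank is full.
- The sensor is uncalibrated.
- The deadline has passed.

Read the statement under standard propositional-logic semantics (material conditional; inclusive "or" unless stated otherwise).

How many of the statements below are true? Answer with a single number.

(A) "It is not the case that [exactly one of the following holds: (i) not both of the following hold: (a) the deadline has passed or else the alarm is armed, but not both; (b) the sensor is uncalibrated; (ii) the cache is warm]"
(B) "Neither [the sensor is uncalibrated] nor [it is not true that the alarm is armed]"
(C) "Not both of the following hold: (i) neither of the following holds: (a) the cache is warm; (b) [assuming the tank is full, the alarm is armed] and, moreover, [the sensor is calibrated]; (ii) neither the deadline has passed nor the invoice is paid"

1

Let L = "the deadline has passed" (T), Q = "the alarm is armed" (T), M = "the sensor is calibrated" (F), S = "the cache is warm" (F), P = "the tank is full" (T), W = "the invoice is paid" (F).

(A): Parsed as ~(((L xor Q) nand ~M) xor S)

L xor Q = T xor T = F
~M = ~F = T
(L xor Q) nand ~M = F nand T = T
((L xor Q) nand ~M) xor S = T xor F = T
~(((L xor Q) nand ~M) xor S) = ~T = F
Hence (A) is false.

(B): In symbols: ~M nor ~Q

~M = ~F = T
~Q = ~T = F
~M nor ~Q = T nor F = F
So (B) is false.

(C): In symbols: (S nor ((P -> Q) & M)) nand (L nor W)

P -> Q = T -> T = T
(P -> Q) & M = T & F = F
S nor ((P -> Q) & M) = F nor F = T
L nor W = T nor F = F
(S nor ((P -> Q) & M)) nand (L nor W) = T nand F = T
So (C) is true.

Count: 1.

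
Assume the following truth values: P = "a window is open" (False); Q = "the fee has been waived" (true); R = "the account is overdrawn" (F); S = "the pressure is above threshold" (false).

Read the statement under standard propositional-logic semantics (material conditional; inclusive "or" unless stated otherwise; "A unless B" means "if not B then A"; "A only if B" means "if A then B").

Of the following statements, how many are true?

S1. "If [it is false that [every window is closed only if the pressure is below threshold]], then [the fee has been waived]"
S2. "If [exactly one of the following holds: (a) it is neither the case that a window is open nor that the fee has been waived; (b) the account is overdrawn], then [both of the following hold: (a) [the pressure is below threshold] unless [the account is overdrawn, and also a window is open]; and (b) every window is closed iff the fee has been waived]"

S1: Parsed as ~(~P -> ~S) -> Q

~P = ~F = T
~S = ~F = T
~P -> ~S = T -> T = T
~(~P -> ~S) = ~T = F
~(~P -> ~S) -> Q = F -> T = T
So S1 is true.

S2: In symbols: ((P nor Q) xor R) -> ((~S | (R & P)) & (~P <-> Q))

P nor Q = F nor T = F
(P nor Q) xor R = F xor F = F
~S = ~F = T
R & P = F & F = F
~S | (R & P) = T | F = T
~P = ~F = T
~P <-> Q = T <-> T = T
(~S | (R & P)) & (~P <-> Q) = T & T = T
((P nor Q) xor R) -> ((~S | (R & P)) & (~P <-> Q)) = F -> T = T
Hence S2 is true.

Count: 2.

2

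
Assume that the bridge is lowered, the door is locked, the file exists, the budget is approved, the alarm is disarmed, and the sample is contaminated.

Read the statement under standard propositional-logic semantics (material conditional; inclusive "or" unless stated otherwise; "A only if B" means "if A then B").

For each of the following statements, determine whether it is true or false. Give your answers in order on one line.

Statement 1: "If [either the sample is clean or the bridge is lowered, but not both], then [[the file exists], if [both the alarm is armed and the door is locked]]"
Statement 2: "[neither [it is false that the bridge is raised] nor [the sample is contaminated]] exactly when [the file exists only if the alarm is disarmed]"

Let L = "the sample is contaminated" (True), W = "the bridge is raised" (False), H = "the alarm is armed" (False), S = "the door is locked" (True), V = "the file exists" (True).

Statement 1: In symbols: (not L xor not W) -> ((H and S) -> V)

not L = not True = False
not W = not False = True
not L xor not W = False xor True = True
H and S = False and True = False
(H and S) -> V = False -> True = True
(not L xor not W) -> ((H and S) -> V) = True -> True = True
So Statement 1 is true.

Statement 2: This is (not W nor L) iff (V -> not H).

not W = not False = True
not W nor L = True nor True = False
not H = not False = True
V -> not H = True -> True = True
(not W nor L) iff (V -> not H) = False iff True = False
Hence Statement 2 is false.

Statement 1 T; Statement 2 F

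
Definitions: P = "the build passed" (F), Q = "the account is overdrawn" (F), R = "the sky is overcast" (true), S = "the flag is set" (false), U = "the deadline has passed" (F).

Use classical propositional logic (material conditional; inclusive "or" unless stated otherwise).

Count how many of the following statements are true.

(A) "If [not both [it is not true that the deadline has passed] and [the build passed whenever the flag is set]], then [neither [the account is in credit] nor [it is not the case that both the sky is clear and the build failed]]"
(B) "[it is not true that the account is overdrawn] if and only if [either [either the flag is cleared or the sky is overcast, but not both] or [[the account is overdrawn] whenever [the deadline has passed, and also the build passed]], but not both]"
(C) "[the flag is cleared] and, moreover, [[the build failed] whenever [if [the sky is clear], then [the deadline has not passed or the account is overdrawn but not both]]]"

(A): This is (~U nand (S -> P)) -> (~Q nor (~R nand ~P)).

~U = ~F = T
S -> P = F -> F = T
~U nand (S -> P) = T nand T = F
~Q = ~F = T
~R = ~T = F
~P = ~F = T
~R nand ~P = F nand T = T
~Q nor (~R nand ~P) = T nor T = F
(~U nand (S -> P)) -> (~Q nor (~R nand ~P)) = F -> F = T
Thus (A) is true.

(B): This is ~Q <-> ((~S xor R) xor ((U & P) -> Q)).

~Q = ~F = T
~S = ~F = T
~S xor R = T xor T = F
U & P = F & F = F
(U & P) -> Q = F -> F = T
(~S xor R) xor ((U & P) -> Q) = F xor T = T
~Q <-> ((~S xor R) xor ((U & P) -> Q)) = T <-> T = T
Thus (B) is true.

(C): In symbols: ~S & ((~R -> (~U xor Q)) -> ~P)

~S = ~F = T
~R = ~T = F
~U = ~F = T
~U xor Q = T xor F = T
~R -> (~U xor Q) = F -> T = T
~P = ~F = T
(~R -> (~U xor Q)) -> ~P = T -> T = T
~S & ((~R -> (~U xor Q)) -> ~P) = T & T = T
So (C) is true.

3 of the 3 statements are true ((A), (B), (C)).

3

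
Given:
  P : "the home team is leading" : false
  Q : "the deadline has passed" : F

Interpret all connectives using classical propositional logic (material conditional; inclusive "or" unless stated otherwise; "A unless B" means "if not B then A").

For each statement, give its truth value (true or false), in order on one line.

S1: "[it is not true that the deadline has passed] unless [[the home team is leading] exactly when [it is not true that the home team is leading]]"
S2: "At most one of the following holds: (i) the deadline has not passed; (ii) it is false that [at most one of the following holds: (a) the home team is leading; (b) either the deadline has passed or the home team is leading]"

S1 true / S2 true

S1: In symbols: ~Q | (P <-> ~P)

~Q = ~F = T
~P = ~F = T
P <-> ~P = F <-> T = F
~Q | (P <-> ~P) = T | F = T
Hence S1 is true.

S2: In symbols: ~Q nand ~(P nand (Q | P))

~Q = ~F = T
Q | P = F | F = F
P nand (Q | P) = F nand F = T
~(P nand (Q | P)) = ~T = F
~Q nand ~(P nand (Q | P)) = T nand F = T
Thus S2 is true.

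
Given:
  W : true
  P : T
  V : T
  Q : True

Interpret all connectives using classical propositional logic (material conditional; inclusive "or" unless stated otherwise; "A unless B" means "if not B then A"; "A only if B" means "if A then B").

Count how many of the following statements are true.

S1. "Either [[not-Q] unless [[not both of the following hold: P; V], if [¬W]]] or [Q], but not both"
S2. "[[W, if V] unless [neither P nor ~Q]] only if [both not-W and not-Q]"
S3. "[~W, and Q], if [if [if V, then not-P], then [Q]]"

0

S1: This is (¬Q ∨ (¬W → (P ↑ V))) ⊕ Q.

¬Q = ¬T = F
¬W = ¬T = F
P ↑ V = T ↑ T = F
¬W → (P ↑ V) = F → F = T
¬Q ∨ (¬W → (P ↑ V)) = F ∨ T = T
(¬Q ∨ (¬W → (P ↑ V))) ⊕ Q = T ⊕ T = F
Thus S1 is false.

S2: Formalization: ((V → W) ∨ (P ↓ ¬Q)) → (¬W ∧ ¬Q)

V → W = T → T = T
¬Q = ¬T = F
P ↓ ¬Q = T ↓ F = F
(V → W) ∨ (P ↓ ¬Q) = T ∨ F = T
¬W = ¬T = F
¬Q = ¬T = F
¬W ∧ ¬Q = F ∧ F = F
((V → W) ∨ (P ↓ ¬Q)) → (¬W ∧ ¬Q) = T → F = F
So S2 is false.

S3: In symbols: ((V → ¬P) → Q) → (¬W ∧ Q)

¬P = ¬T = F
V → ¬P = T → F = F
(V → ¬P) → Q = F → T = T
¬W = ¬T = F
¬W ∧ Q = F ∧ T = F
((V → ¬P) → Q) → (¬W ∧ Q) = T → F = F
So S3 is false.

True statements: 0 (none).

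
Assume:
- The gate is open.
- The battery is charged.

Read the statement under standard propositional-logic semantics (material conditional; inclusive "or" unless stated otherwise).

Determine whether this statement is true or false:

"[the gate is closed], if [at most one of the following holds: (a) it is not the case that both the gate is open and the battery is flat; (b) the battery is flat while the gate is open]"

false

Let R = "the gate is open" (T), H = "the battery is charged" (T).
Parsed as ((R nand ~H) nand (~H & R)) -> ~R

~H = ~T = F
R nand ~H = T nand F = T
~H = ~T = F
~H & R = F & T = F
(R nand ~H) nand (~H & R) = T nand F = T
~R = ~T = F
((R nand ~H) nand (~H & R)) -> ~R = T -> F = F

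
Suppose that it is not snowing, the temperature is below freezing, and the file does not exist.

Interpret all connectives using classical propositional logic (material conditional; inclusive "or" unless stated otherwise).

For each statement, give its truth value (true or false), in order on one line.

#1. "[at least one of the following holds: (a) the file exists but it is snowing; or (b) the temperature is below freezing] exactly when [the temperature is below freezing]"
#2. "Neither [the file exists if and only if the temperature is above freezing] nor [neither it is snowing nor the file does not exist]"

Let P = "the file exists" (F), H = "it is snowing" (F), S = "the temperature is below freezing" (T).

#1: Parsed as ((P & H) | S) <-> S

P & H = F & F = F
(P & H) | S = F | T = T
((P & H) | S) <-> S = T <-> T = T
So #1 is true.

#2: This is (P <-> ~S) nor (H nor ~P).

~S = ~T = F
P <-> ~S = F <-> F = T
~P = ~F = T
H nor ~P = F nor T = F
(P <-> ~S) nor (H nor ~P) = T nor F = F
Hence #2 is false.

#1 true / #2 false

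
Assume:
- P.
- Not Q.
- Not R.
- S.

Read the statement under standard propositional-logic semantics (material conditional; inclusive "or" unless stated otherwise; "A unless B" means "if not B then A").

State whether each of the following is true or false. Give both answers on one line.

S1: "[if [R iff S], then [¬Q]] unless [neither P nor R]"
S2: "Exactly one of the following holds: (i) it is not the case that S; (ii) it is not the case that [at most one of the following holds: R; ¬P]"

S1 T, S2 F

S1: Formalization: ((R iff S) -> not Q) or (P nor R)

R iff S = False iff True = False
not Q = not False = True
(R iff S) -> not Q = False -> True = True
P nor R = True nor False = False
((R iff S) -> not Q) or (P nor R) = True or False = True
Thus S1 is true.

S2: Formalization: not S xor not (R nand not P)

not S = not True = False
not P = not True = False
R nand not P = False nand False = True
not (R nand not P) = not True = False
not S xor not (R nand not P) = False xor False = False
So S2 is false.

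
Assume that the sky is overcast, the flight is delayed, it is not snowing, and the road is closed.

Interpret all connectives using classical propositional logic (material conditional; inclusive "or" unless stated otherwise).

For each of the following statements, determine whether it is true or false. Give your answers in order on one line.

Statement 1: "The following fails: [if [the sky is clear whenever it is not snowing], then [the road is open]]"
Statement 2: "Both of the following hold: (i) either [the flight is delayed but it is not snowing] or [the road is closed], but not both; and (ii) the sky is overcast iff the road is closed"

Statement 1 False; Statement 2 False

Let R = "it is snowing" (F), P = "the sky is overcast" (T), S = "the road is closed" (T), Q = "the flight is delayed" (T).

Statement 1: Formalization: ~((~R -> ~P) -> ~S)

~R = ~F = T
~P = ~T = F
~R -> ~P = T -> F = F
~S = ~T = F
(~R -> ~P) -> ~S = F -> F = T
~((~R -> ~P) -> ~S) = ~T = F
Thus Statement 1 is false.

Statement 2: In symbols: ((Q & ~R) xor S) & (P <-> S)

~R = ~F = T
Q & ~R = T & T = T
(Q & ~R) xor S = T xor T = F
P <-> S = T <-> T = T
((Q & ~R) xor S) & (P <-> S) = F & T = F
Thus Statement 2 is false.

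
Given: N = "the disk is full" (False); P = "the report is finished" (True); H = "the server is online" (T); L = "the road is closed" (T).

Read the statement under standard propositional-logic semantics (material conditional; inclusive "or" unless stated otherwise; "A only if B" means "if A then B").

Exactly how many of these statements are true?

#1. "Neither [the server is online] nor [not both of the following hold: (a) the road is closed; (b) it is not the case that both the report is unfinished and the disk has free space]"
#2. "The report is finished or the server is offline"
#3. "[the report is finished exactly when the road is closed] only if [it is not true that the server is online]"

1

#1: Parsed as H ↓ (L ↑ (¬P ↑ ¬N))

¬P = ¬T = F
¬N = ¬F = T
¬P ↑ ¬N = F ↑ T = T
L ↑ (¬P ↑ ¬N) = T ↑ T = F
H ↓ (L ↑ (¬P ↑ ¬N)) = T ↓ F = F
So #1 is false.

#2: Formalization: P ∨ ¬H

¬H = ¬T = F
P ∨ ¬H = T ∨ F = T
Thus #2 is true.

#3: In symbols: (P ↔ L) → ¬H

P ↔ L = T ↔ T = T
¬H = ¬T = F
(P ↔ L) → ¬H = T → F = F
Thus #3 is false.

1 of the 3 statements is true.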